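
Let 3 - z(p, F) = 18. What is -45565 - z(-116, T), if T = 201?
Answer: -45550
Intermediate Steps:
z(p, F) = -15 (z(p, F) = 3 - 1*18 = 3 - 18 = -15)
-45565 - z(-116, T) = -45565 - 1*(-15) = -45565 + 15 = -45550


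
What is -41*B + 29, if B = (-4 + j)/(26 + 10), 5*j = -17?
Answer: 6737/180 ≈ 37.428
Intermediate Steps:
j = -17/5 (j = (1/5)*(-17) = -17/5 ≈ -3.4000)
B = -37/180 (B = (-4 - 17/5)/(26 + 10) = -37/5/36 = -37/5*1/36 = -37/180 ≈ -0.20556)
-41*B + 29 = -41*(-37/180) + 29 = 1517/180 + 29 = 6737/180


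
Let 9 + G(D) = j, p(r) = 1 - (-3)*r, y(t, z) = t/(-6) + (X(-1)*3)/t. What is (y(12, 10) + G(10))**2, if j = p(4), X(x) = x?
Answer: 49/16 ≈ 3.0625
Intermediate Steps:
y(t, z) = -3/t - t/6 (y(t, z) = t/(-6) + (-1*3)/t = t*(-1/6) - 3/t = -t/6 - 3/t = -3/t - t/6)
p(r) = 1 + 3*r
j = 13 (j = 1 + 3*4 = 1 + 12 = 13)
G(D) = 4 (G(D) = -9 + 13 = 4)
(y(12, 10) + G(10))**2 = ((-3/12 - 1/6*12) + 4)**2 = ((-3*1/12 - 2) + 4)**2 = ((-1/4 - 2) + 4)**2 = (-9/4 + 4)**2 = (7/4)**2 = 49/16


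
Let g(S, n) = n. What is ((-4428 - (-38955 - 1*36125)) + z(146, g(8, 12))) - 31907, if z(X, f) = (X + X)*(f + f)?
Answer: 45753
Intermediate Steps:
z(X, f) = 4*X*f (z(X, f) = (2*X)*(2*f) = 4*X*f)
((-4428 - (-38955 - 1*36125)) + z(146, g(8, 12))) - 31907 = ((-4428 - (-38955 - 1*36125)) + 4*146*12) - 31907 = ((-4428 - (-38955 - 36125)) + 7008) - 31907 = ((-4428 - 1*(-75080)) + 7008) - 31907 = ((-4428 + 75080) + 7008) - 31907 = (70652 + 7008) - 31907 = 77660 - 31907 = 45753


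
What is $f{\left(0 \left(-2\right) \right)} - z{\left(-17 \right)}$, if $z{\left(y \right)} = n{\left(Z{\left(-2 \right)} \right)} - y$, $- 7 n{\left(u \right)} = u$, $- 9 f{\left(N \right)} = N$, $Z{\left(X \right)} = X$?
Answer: $- \frac{121}{7} \approx -17.286$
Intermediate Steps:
$f{\left(N \right)} = - \frac{N}{9}$
$n{\left(u \right)} = - \frac{u}{7}$
$z{\left(y \right)} = \frac{2}{7} - y$ ($z{\left(y \right)} = \left(- \frac{1}{7}\right) \left(-2\right) - y = \frac{2}{7} - y$)
$f{\left(0 \left(-2\right) \right)} - z{\left(-17 \right)} = - \frac{0 \left(-2\right)}{9} - \left(\frac{2}{7} - -17\right) = \left(- \frac{1}{9}\right) 0 - \left(\frac{2}{7} + 17\right) = 0 - \frac{121}{7} = - \frac{121}{7}$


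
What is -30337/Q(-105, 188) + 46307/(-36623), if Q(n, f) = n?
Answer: 1106169716/3845415 ≈ 287.66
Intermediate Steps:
-30337/Q(-105, 188) + 46307/(-36623) = -30337/(-105) + 46307/(-36623) = -30337*(-1/105) + 46307*(-1/36623) = 30337/105 - 46307/36623 = 1106169716/3845415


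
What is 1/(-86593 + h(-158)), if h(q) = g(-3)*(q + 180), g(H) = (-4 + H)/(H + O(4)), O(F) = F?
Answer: -1/86747 ≈ -1.1528e-5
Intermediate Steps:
g(H) = (-4 + H)/(4 + H) (g(H) = (-4 + H)/(H + 4) = (-4 + H)/(4 + H))
h(q) = -1260 - 7*q (h(q) = ((-4 - 3)/(4 - 3))*(q + 180) = (-7/1)*(180 + q) = (1*(-7))*(180 + q) = -7*(180 + q) = -1260 - 7*q)
1/(-86593 + h(-158)) = 1/(-86593 + (-1260 - 7*(-158))) = 1/(-86593 + (-1260 + 1106)) = 1/(-86593 - 154) = 1/(-86747) = -1/86747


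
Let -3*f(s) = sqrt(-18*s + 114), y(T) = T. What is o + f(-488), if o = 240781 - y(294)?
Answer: 240487 - sqrt(8898)/3 ≈ 2.4046e+5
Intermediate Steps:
o = 240487 (o = 240781 - 1*294 = 240781 - 294 = 240487)
f(s) = -sqrt(114 - 18*s)/3 (f(s) = -sqrt(-18*s + 114)/3 = -sqrt(114 - 18*s)/3)
o + f(-488) = 240487 - sqrt(114 - 18*(-488))/3 = 240487 - sqrt(114 + 8784)/3 = 240487 - sqrt(8898)/3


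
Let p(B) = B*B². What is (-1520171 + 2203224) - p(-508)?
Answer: 131779565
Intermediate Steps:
p(B) = B³
(-1520171 + 2203224) - p(-508) = (-1520171 + 2203224) - 1*(-508)³ = 683053 - 1*(-131096512) = 683053 + 131096512 = 131779565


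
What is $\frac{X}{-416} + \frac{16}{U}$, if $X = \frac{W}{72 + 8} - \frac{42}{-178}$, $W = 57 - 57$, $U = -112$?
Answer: $- \frac{37171}{259168} \approx -0.14342$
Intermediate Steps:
$W = 0$
$X = \frac{21}{89}$ ($X = \frac{0}{72 + 8} - \frac{42}{-178} = \frac{0}{80} - - \frac{21}{89} = 0 \cdot \frac{1}{80} + \frac{21}{89} = 0 + \frac{21}{89} = \frac{21}{89} \approx 0.23595$)
$\frac{X}{-416} + \frac{16}{U} = \frac{21}{89 \left(-416\right)} + \frac{16}{-112} = \frac{21}{89} \left(- \frac{1}{416}\right) + 16 \left(- \frac{1}{112}\right) = - \frac{21}{37024} - \frac{1}{7} = - \frac{37171}{259168}$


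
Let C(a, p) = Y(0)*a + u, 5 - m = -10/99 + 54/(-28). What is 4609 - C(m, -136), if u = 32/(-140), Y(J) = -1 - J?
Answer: 31990669/6930 ≈ 4616.3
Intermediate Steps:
m = 9743/1386 (m = 5 - (-10/99 + 54/(-28)) = 5 - (-10*1/99 + 54*(-1/28)) = 5 - (-10/99 - 27/14) = 5 - 1*(-2813/1386) = 5 + 2813/1386 = 9743/1386 ≈ 7.0296)
u = -8/35 (u = 32*(-1/140) = -8/35 ≈ -0.22857)
C(a, p) = -8/35 - a (C(a, p) = (-1 - 1*0)*a - 8/35 = (-1 + 0)*a - 8/35 = -a - 8/35 = -8/35 - a)
4609 - C(m, -136) = 4609 - (-8/35 - 1*9743/1386) = 4609 - (-8/35 - 9743/1386) = 4609 - 1*(-50299/6930) = 4609 + 50299/6930 = 31990669/6930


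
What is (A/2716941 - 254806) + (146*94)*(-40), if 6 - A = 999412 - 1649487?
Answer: -2183784149725/2716941 ≈ -8.0377e+5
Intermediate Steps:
A = 650081 (A = 6 - (999412 - 1649487) = 6 - 1*(-650075) = 6 + 650075 = 650081)
(A/2716941 - 254806) + (146*94)*(-40) = (650081/2716941 - 254806) + (146*94)*(-40) = (650081*(1/2716941) - 254806) + 13724*(-40) = (650081/2716941 - 254806) - 548960 = -692292218365/2716941 - 548960 = -2183784149725/2716941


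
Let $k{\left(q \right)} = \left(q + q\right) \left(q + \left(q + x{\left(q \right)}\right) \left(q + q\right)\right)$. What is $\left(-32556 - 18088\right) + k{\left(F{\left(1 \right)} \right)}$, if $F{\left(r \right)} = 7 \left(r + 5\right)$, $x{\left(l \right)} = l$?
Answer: $545588$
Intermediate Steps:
$F{\left(r \right)} = 35 + 7 r$ ($F{\left(r \right)} = 7 \left(5 + r\right) = 35 + 7 r$)
$k{\left(q \right)} = 2 q \left(q + 4 q^{2}\right)$ ($k{\left(q \right)} = \left(q + q\right) \left(q + \left(q + q\right) \left(q + q\right)\right) = 2 q \left(q + 2 q 2 q\right) = 2 q \left(q + 4 q^{2}\right)$)
$\left(-32556 - 18088\right) + k{\left(F{\left(1 \right)} \right)} = \left(-32556 - 18088\right) + \left(35 + 7 \cdot 1\right)^{2} \left(2 + 8 \left(35 + 7 \cdot 1\right)\right) = -50644 + \left(35 + 7\right)^{2} \left(2 + 8 \left(35 + 7\right)\right) = -50644 + 42^{2} \left(2 + 8 \cdot 42\right) = -50644 + 1764 \left(2 + 336\right) = -50644 + 1764 \cdot 338 = -50644 + 596232 = 545588$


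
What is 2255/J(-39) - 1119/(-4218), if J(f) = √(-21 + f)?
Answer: 373/1406 - 451*I*√15/6 ≈ 0.26529 - 291.12*I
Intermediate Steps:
2255/J(-39) - 1119/(-4218) = 2255/(√(-21 - 39)) - 1119/(-4218) = 2255/(√(-60)) - 1119*(-1/4218) = 2255/((2*I*√15)) + 373/1406 = 2255*(-I*√15/30) + 373/1406 = -451*I*√15/6 + 373/1406 = 373/1406 - 451*I*√15/6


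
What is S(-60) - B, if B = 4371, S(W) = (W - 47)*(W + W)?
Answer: 8469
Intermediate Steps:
S(W) = 2*W*(-47 + W) (S(W) = (-47 + W)*(2*W) = 2*W*(-47 + W))
S(-60) - B = 2*(-60)*(-47 - 60) - 1*4371 = 2*(-60)*(-107) - 4371 = 12840 - 4371 = 8469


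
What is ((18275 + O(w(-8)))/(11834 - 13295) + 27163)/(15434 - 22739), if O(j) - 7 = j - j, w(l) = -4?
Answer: -4407429/1185845 ≈ -3.7167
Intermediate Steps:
O(j) = 7 (O(j) = 7 + (j - j) = 7 + 0 = 7)
((18275 + O(w(-8)))/(11834 - 13295) + 27163)/(15434 - 22739) = ((18275 + 7)/(11834 - 13295) + 27163)/(15434 - 22739) = (18282/(-1461) + 27163)/(-7305) = (18282*(-1/1461) + 27163)*(-1/7305) = (-6094/487 + 27163)*(-1/7305) = (13222287/487)*(-1/7305) = -4407429/1185845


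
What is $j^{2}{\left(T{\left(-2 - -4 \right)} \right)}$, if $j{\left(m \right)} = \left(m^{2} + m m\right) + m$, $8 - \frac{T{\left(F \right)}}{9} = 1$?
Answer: $64016001$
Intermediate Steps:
$T{\left(F \right)} = 63$ ($T{\left(F \right)} = 72 - 9 = 63$)
$j{\left(m \right)} = m + 2 m^{2}$ ($j{\left(m \right)} = \left(m^{2} + m^{2}\right) + m = 2 m^{2} + m = m + 2 m^{2}$)
$j^{2}{\left(T{\left(-2 - -4 \right)} \right)} = \left(63 \left(1 + 2 \cdot 63\right)\right)^{2} = \left(63 \left(1 + 126\right)\right)^{2} = \left(63 \cdot 127\right)^{2} = 8001^{2} = 64016001$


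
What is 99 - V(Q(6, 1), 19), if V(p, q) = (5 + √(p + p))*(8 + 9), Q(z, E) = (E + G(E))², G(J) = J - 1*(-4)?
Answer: 14 - 102*√2 ≈ -130.25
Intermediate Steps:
G(J) = 4 + J (G(J) = J + 4 = 4 + J)
Q(z, E) = (4 + 2*E)² (Q(z, E) = (E + (4 + E))² = (4 + 2*E)²)
V(p, q) = 85 + 17*√2*√p (V(p, q) = (5 + √(2*p))*17 = (5 + √2*√p)*17 = 85 + 17*√2*√p)
99 - V(Q(6, 1), 19) = 99 - (85 + 17*√2*√(4*(2 + 1)²)) = 99 - (85 + 17*√2*√(4*3²)) = 99 - (85 + 17*√2*√(4*9)) = 99 - (85 + 17*√2*√36) = 99 - (85 + 17*√2*6) = 99 - (85 + 102*√2) = 99 + (-85 - 102*√2) = 14 - 102*√2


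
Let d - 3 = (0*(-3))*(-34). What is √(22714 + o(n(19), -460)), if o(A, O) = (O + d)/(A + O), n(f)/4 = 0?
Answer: √1201623155/230 ≈ 150.71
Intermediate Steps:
n(f) = 0 (n(f) = 4*0 = 0)
d = 3 (d = 3 + (0*(-3))*(-34) = 3 + 0*(-34) = 3 + 0 = 3)
o(A, O) = (3 + O)/(A + O) (o(A, O) = (O + 3)/(A + O) = (3 + O)/(A + O))
√(22714 + o(n(19), -460)) = √(22714 + (3 - 460)/(0 - 460)) = √(22714 - 457/(-460)) = √(22714 - 1/460*(-457)) = √(22714 + 457/460) = √(10448897/460) = √1201623155/230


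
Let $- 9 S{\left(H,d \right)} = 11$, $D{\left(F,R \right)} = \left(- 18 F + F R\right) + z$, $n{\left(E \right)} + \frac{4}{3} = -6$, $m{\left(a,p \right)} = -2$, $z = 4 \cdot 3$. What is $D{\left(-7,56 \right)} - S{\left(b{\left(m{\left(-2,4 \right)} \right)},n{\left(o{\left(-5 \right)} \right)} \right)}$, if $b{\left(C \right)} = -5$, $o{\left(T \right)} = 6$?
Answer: $- \frac{2275}{9} \approx -252.78$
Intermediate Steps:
$z = 12$
$n{\left(E \right)} = - \frac{22}{3}$ ($n{\left(E \right)} = - \frac{4}{3} - 6 = - \frac{22}{3}$)
$D{\left(F,R \right)} = 12 - 18 F + F R$ ($D{\left(F,R \right)} = \left(- 18 F + F R\right) + 12 = 12 - 18 F + F R$)
$S{\left(H,d \right)} = - \frac{11}{9}$ ($S{\left(H,d \right)} = \left(- \frac{1}{9}\right) 11 = - \frac{11}{9}$)
$D{\left(-7,56 \right)} - S{\left(b{\left(m{\left(-2,4 \right)} \right)},n{\left(o{\left(-5 \right)} \right)} \right)} = \left(12 - -126 - 392\right) - - \frac{11}{9} = \left(12 + 126 - 392\right) + \frac{11}{9} = -254 + \frac{11}{9} = - \frac{2275}{9}$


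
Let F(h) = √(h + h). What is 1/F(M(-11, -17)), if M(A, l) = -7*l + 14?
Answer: √266/266 ≈ 0.061314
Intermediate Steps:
M(A, l) = 14 - 7*l
F(h) = √2*√h (F(h) = √(2*h) = √2*√h)
1/F(M(-11, -17)) = 1/(√2*√(14 - 7*(-17))) = 1/(√2*√(14 + 119)) = 1/(√2*√133) = 1/(√266) = √266/266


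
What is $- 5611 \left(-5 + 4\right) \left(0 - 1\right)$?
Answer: $-5611$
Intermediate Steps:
$- 5611 \left(-5 + 4\right) \left(0 - 1\right) = - 5611 \left(\left(-1\right) \left(-1\right)\right) = \left(-5611\right) 1 = -5611$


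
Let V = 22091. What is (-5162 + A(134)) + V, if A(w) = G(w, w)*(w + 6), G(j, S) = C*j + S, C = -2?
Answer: -1831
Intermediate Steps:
G(j, S) = S - 2*j (G(j, S) = -2*j + S = S - 2*j)
A(w) = -w*(6 + w) (A(w) = (w - 2*w)*(w + 6) = (-w)*(6 + w) = -w*(6 + w))
(-5162 + A(134)) + V = (-5162 - 1*134*(6 + 134)) + 22091 = (-5162 - 1*134*140) + 22091 = (-5162 - 18760) + 22091 = -23922 + 22091 = -1831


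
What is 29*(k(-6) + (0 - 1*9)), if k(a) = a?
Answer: -435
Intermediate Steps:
29*(k(-6) + (0 - 1*9)) = 29*(-6 + (0 - 1*9)) = 29*(-6 + (0 - 9)) = 29*(-6 - 9) = 29*(-15) = -435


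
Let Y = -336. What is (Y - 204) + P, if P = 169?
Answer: -371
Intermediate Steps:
(Y - 204) + P = (-336 - 204) + 169 = -540 + 169 = -371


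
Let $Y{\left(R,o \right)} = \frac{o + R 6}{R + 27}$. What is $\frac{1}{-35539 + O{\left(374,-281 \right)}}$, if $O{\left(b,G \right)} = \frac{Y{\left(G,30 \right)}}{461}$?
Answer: $- \frac{58547}{2080701005} \approx -2.8138 \cdot 10^{-5}$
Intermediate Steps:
$Y{\left(R,o \right)} = \frac{o + 6 R}{27 + R}$
$O{\left(b,G \right)} = \frac{30 + 6 G}{461 \left(27 + G\right)}$ ($O{\left(b,G \right)} = \frac{\frac{1}{27 + G} \left(30 + 6 G\right)}{461} = \frac{30 + 6 G}{27 + G} \frac{1}{461} = \frac{30 + 6 G}{461 \left(27 + G\right)}$)
$\frac{1}{-35539 + O{\left(374,-281 \right)}} = \frac{1}{-35539 + \frac{6 \left(5 - 281\right)}{461 \left(27 - 281\right)}} = \frac{1}{-35539 + \frac{6}{461} \frac{1}{-254} \left(-276\right)} = \frac{1}{-35539 + \frac{6}{461} \left(- \frac{1}{254}\right) \left(-276\right)} = \frac{1}{-35539 + \frac{828}{58547}} = \frac{1}{- \frac{2080701005}{58547}} = - \frac{58547}{2080701005}$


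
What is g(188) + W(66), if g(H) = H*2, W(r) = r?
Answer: 442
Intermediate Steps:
g(H) = 2*H
g(188) + W(66) = 2*188 + 66 = 376 + 66 = 442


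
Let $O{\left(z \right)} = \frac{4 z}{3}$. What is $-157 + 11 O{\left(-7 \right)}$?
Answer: $- \frac{779}{3} \approx -259.67$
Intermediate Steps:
$O{\left(z \right)} = \frac{4 z}{3}$ ($O{\left(z \right)} = 4 z \frac{1}{3} = \frac{4 z}{3}$)
$-157 + 11 O{\left(-7 \right)} = -157 + 11 \cdot \frac{4}{3} \left(-7\right) = -157 + 11 \left(- \frac{28}{3}\right) = -157 - \frac{308}{3} = - \frac{779}{3}$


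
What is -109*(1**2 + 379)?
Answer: -41420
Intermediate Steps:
-109*(1**2 + 379) = -109*(1 + 379) = -109*380 = -41420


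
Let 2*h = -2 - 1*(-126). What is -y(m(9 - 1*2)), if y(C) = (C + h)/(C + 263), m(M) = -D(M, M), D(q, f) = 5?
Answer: -19/86 ≈ -0.22093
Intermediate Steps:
m(M) = -5 (m(M) = -1*5 = -5)
h = 62 (h = (-2 - 1*(-126))/2 = (-2 + 126)/2 = (1/2)*124 = 62)
y(C) = (62 + C)/(263 + C) (y(C) = (C + 62)/(C + 263) = (62 + C)/(263 + C))
-y(m(9 - 1*2)) = -(62 - 5)/(263 - 5) = -57/258 = -1*19/86 = -19/86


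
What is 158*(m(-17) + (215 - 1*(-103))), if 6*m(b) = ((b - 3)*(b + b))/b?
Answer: 147572/3 ≈ 49191.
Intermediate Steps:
m(b) = -1 + b/3 (m(b) = (((b - 3)*(b + b))/b)/6 = (((-3 + b)*(2*b))/b)/6 = ((2*b*(-3 + b))/b)/6 = (-6 + 2*b)/6 = -1 + b/3)
158*(m(-17) + (215 - 1*(-103))) = 158*((-1 + (1/3)*(-17)) + (215 - 1*(-103))) = 158*((-1 - 17/3) + (215 + 103)) = 158*(-20/3 + 318) = 158*(934/3) = 147572/3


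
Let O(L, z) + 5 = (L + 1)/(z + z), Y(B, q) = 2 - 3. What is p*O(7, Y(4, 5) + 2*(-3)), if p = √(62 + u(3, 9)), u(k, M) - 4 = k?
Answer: -39*√69/7 ≈ -46.280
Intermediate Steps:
u(k, M) = 4 + k
Y(B, q) = -1
O(L, z) = -5 + (1 + L)/(2*z) (O(L, z) = -5 + (L + 1)/(z + z) = -5 + (1 + L)/((2*z)) = -5 + (1 + L)*(1/(2*z)) = -5 + (1 + L)/(2*z))
p = √69 (p = √(62 + (4 + 3)) = √(62 + 7) = √69 ≈ 8.3066)
p*O(7, Y(4, 5) + 2*(-3)) = √69*((1 + 7 - 10*(-1 + 2*(-3)))/(2*(-1 + 2*(-3)))) = √69*((1 + 7 - 10*(-1 - 6))/(2*(-1 - 6))) = √69*((½)*(1 + 7 - 10*(-7))/(-7)) = √69*((½)*(-⅐)*(1 + 7 + 70)) = √69*((½)*(-⅐)*78) = √69*(-39/7) = -39*√69/7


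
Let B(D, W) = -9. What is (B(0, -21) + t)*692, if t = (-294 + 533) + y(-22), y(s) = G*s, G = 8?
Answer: 37368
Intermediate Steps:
y(s) = 8*s
t = 63 (t = (-294 + 533) + 8*(-22) = 239 - 176 = 63)
(B(0, -21) + t)*692 = (-9 + 63)*692 = 54*692 = 37368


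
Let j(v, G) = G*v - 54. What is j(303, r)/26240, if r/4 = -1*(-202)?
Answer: 597/64 ≈ 9.3281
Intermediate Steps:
r = 808 (r = 4*(-1*(-202)) = 4*202 = 808)
j(v, G) = -54 + G*v
j(303, r)/26240 = (-54 + 808*303)/26240 = (-54 + 244824)*(1/26240) = 244770*(1/26240) = 597/64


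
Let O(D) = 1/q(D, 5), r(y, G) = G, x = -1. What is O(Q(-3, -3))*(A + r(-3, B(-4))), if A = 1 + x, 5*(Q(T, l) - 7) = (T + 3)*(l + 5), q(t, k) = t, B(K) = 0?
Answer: 0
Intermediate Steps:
Q(T, l) = 7 + (3 + T)*(5 + l)/5 (Q(T, l) = 7 + ((T + 3)*(l + 5))/5 = 7 + ((3 + T)*(5 + l))/5 = 7 + (3 + T)*(5 + l)/5)
O(D) = 1/D
A = 0 (A = 1 - 1 = 0)
O(Q(-3, -3))*(A + r(-3, B(-4))) = (0 + 0)/(10 - 3 + (3/5)*(-3) + (1/5)*(-3)*(-3)) = 0/(10 - 3 - 9/5 + 9/5) = 0/7 = (1/7)*0 = 0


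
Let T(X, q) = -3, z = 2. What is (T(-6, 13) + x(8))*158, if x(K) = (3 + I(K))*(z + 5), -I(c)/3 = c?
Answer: -23700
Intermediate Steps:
I(c) = -3*c
x(K) = 21 - 21*K (x(K) = (3 - 3*K)*(2 + 5) = (3 - 3*K)*7 = 21 - 21*K)
(T(-6, 13) + x(8))*158 = (-3 + (21 - 21*8))*158 = (-3 + (21 - 168))*158 = (-3 - 147)*158 = -150*158 = -23700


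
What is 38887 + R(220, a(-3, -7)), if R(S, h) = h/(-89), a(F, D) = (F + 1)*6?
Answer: 3460955/89 ≈ 38887.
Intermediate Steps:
a(F, D) = 6 + 6*F (a(F, D) = (1 + F)*6 = 6 + 6*F)
R(S, h) = -h/89 (R(S, h) = h*(-1/89) = -h/89)
38887 + R(220, a(-3, -7)) = 38887 - (6 + 6*(-3))/89 = 38887 - (6 - 18)/89 = 38887 - 1/89*(-12) = 38887 + 12/89 = 3460955/89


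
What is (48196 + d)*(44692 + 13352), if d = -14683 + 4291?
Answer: 2194295376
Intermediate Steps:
d = -10392
(48196 + d)*(44692 + 13352) = (48196 - 10392)*(44692 + 13352) = 37804*58044 = 2194295376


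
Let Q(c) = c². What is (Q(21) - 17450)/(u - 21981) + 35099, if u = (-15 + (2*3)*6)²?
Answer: 756049469/21540 ≈ 35100.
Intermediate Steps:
u = 441 (u = (-15 + 6*6)² = (-15 + 36)² = 21² = 441)
(Q(21) - 17450)/(u - 21981) + 35099 = (21² - 17450)/(441 - 21981) + 35099 = (441 - 17450)/(-21540) + 35099 = -17009*(-1/21540) + 35099 = 17009/21540 + 35099 = 756049469/21540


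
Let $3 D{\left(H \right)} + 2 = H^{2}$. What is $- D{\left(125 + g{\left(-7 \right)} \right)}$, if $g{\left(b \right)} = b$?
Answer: $- \frac{13922}{3} \approx -4640.7$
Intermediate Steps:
$D{\left(H \right)} = - \frac{2}{3} + \frac{H^{2}}{3}$
$- D{\left(125 + g{\left(-7 \right)} \right)} = - (- \frac{2}{3} + \frac{\left(125 - 7\right)^{2}}{3}) = - (- \frac{2}{3} + \frac{118^{2}}{3}) = - (- \frac{2}{3} + \frac{1}{3} \cdot 13924) = - (- \frac{2}{3} + \frac{13924}{3}) = \left(-1\right) \frac{13922}{3} = - \frac{13922}{3}$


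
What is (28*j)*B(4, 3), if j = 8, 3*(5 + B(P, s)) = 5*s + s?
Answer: 224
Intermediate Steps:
B(P, s) = -5 + 2*s (B(P, s) = -5 + (5*s + s)/3 = -5 + (6*s)/3 = -5 + 2*s)
(28*j)*B(4, 3) = (28*8)*(-5 + 2*3) = 224*(-5 + 6) = 224*1 = 224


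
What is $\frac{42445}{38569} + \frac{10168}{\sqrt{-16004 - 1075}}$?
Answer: $\frac{42445}{38569} - \frac{10168 i \sqrt{17079}}{17079} \approx 1.1005 - 77.804 i$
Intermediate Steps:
$\frac{42445}{38569} + \frac{10168}{\sqrt{-16004 - 1075}} = 42445 \cdot \frac{1}{38569} + \frac{10168}{\sqrt{-17079}} = \frac{42445}{38569} + \frac{10168}{i \sqrt{17079}} = \frac{42445}{38569} + 10168 \left(- \frac{i \sqrt{17079}}{17079}\right) = \frac{42445}{38569} - \frac{10168 i \sqrt{17079}}{17079}$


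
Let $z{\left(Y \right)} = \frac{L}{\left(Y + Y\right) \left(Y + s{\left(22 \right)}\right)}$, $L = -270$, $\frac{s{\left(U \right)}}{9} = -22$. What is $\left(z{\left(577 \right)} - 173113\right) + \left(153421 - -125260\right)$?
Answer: $\frac{23085926809}{218683} \approx 1.0557 \cdot 10^{5}$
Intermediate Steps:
$s{\left(U \right)} = -198$ ($s{\left(U \right)} = 9 \left(-22\right) = -198$)
$z{\left(Y \right)} = - \frac{135}{Y \left(-198 + Y\right)}$ ($z{\left(Y \right)} = - \frac{270}{\left(Y + Y\right) \left(Y - 198\right)} = - \frac{270}{2 Y \left(-198 + Y\right)} = - 270 \frac{1}{2 Y \left(-198 + Y\right)} = - \frac{135}{Y \left(-198 + Y\right)}$)
$\left(z{\left(577 \right)} - 173113\right) + \left(153421 - -125260\right) = \left(- \frac{135}{577 \left(-198 + 577\right)} - 173113\right) + \left(153421 - -125260\right) = \left(\left(-135\right) \frac{1}{577} \cdot \frac{1}{379} - 173113\right) + \left(153421 + 125260\right) = \left(\left(-135\right) \frac{1}{577} \cdot \frac{1}{379} - 173113\right) + 278681 = \left(- \frac{135}{218683} - 173113\right) + 278681 = - \frac{37856870314}{218683} + 278681 = \frac{23085926809}{218683}$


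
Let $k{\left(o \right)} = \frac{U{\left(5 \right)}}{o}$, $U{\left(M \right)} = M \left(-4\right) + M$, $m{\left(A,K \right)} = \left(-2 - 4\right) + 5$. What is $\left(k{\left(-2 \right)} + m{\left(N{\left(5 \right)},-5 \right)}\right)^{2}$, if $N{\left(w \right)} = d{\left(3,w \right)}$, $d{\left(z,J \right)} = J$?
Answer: $\frac{169}{4} \approx 42.25$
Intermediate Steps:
$N{\left(w \right)} = w$
$m{\left(A,K \right)} = -1$ ($m{\left(A,K \right)} = -6 + 5 = -1$)
$U{\left(M \right)} = - 3 M$ ($U{\left(M \right)} = - 4 M + M = - 3 M$)
$k{\left(o \right)} = - \frac{15}{o}$ ($k{\left(o \right)} = \frac{\left(-3\right) 5}{o} = - \frac{15}{o}$)
$\left(k{\left(-2 \right)} + m{\left(N{\left(5 \right)},-5 \right)}\right)^{2} = \left(- \frac{15}{-2} - 1\right)^{2} = \left(\left(-15\right) \left(- \frac{1}{2}\right) - 1\right)^{2} = \left(\frac{15}{2} - 1\right)^{2} = \left(\frac{13}{2}\right)^{2} = \frac{169}{4}$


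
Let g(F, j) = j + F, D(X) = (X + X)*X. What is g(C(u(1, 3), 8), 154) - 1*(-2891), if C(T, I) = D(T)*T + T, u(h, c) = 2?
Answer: 3063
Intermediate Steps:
D(X) = 2*X**2 (D(X) = (2*X)*X = 2*X**2)
C(T, I) = T + 2*T**3 (C(T, I) = (2*T**2)*T + T = 2*T**3 + T = T + 2*T**3)
g(F, j) = F + j
g(C(u(1, 3), 8), 154) - 1*(-2891) = ((2 + 2*2**3) + 154) - 1*(-2891) = ((2 + 2*8) + 154) + 2891 = ((2 + 16) + 154) + 2891 = (18 + 154) + 2891 = 172 + 2891 = 3063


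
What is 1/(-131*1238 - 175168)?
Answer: -1/337346 ≈ -2.9643e-6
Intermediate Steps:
1/(-131*1238 - 175168) = 1/(-162178 - 175168) = 1/(-337346) = -1/337346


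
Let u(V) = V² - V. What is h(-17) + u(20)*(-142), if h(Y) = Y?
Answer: -53977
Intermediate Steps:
h(-17) + u(20)*(-142) = -17 + (20*(-1 + 20))*(-142) = -17 + (20*19)*(-142) = -17 + 380*(-142) = -17 - 53960 = -53977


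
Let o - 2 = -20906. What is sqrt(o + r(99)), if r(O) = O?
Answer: I*sqrt(20805) ≈ 144.24*I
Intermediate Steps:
o = -20904 (o = 2 - 20906 = -20904)
sqrt(o + r(99)) = sqrt(-20904 + 99) = sqrt(-20805) = I*sqrt(20805)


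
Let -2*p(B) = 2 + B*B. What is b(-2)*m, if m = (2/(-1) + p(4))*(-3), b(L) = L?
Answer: -66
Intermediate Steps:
p(B) = -1 - B²/2 (p(B) = -(2 + B*B)/2 = -(2 + B²)/2 = -1 - B²/2)
m = 33 (m = (2/(-1) + (-1 - ½*4²))*(-3) = (2*(-1) + (-1 - ½*16))*(-3) = (-2 + (-1 - 8))*(-3) = (-2 - 9)*(-3) = -11*(-3) = 33)
b(-2)*m = -2*33 = -66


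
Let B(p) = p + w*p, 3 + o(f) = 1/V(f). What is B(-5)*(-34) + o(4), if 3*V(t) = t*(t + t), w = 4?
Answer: 27107/32 ≈ 847.09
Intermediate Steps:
V(t) = 2*t²/3 (V(t) = (t*(t + t))/3 = (t*(2*t))/3 = (2*t²)/3 = 2*t²/3)
o(f) = -3 + 3/(2*f²) (o(f) = -3 + 1/(2*f²/3) = -3 + 3/(2*f²))
B(p) = 5*p (B(p) = p + 4*p = 5*p)
B(-5)*(-34) + o(4) = (5*(-5))*(-34) + (-3 + (3/2)/4²) = -25*(-34) + (-3 + (3/2)*(1/16)) = 850 + (-3 + 3/32) = 850 - 93/32 = 27107/32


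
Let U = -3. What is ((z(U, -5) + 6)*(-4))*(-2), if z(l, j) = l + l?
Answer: 0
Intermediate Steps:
z(l, j) = 2*l
((z(U, -5) + 6)*(-4))*(-2) = ((2*(-3) + 6)*(-4))*(-2) = ((-6 + 6)*(-4))*(-2) = (0*(-4))*(-2) = 0*(-2) = 0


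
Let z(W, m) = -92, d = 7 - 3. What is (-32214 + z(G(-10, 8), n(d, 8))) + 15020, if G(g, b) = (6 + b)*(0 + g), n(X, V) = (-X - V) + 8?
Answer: -17286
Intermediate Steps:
d = 4
n(X, V) = 8 - V - X (n(X, V) = (-V - X) + 8 = 8 - V - X)
G(g, b) = g*(6 + b) (G(g, b) = (6 + b)*g = g*(6 + b))
(-32214 + z(G(-10, 8), n(d, 8))) + 15020 = (-32214 - 92) + 15020 = -32306 + 15020 = -17286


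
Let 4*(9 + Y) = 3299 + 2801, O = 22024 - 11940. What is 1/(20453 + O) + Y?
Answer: 46294093/30537 ≈ 1516.0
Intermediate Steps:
O = 10084
Y = 1516 (Y = -9 + (3299 + 2801)/4 = -9 + (¼)*6100 = -9 + 1525 = 1516)
1/(20453 + O) + Y = 1/(20453 + 10084) + 1516 = 1/30537 + 1516 = 46294093/30537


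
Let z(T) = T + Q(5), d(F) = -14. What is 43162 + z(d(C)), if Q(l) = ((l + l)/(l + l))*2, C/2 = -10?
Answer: 43150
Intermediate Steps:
C = -20 (C = 2*(-10) = -20)
Q(l) = 2 (Q(l) = ((2*l)/((2*l)))*2 = ((2*l)*(1/(2*l)))*2 = 1*2 = 2)
z(T) = 2 + T (z(T) = T + 2 = 2 + T)
43162 + z(d(C)) = 43162 + (2 - 14) = 43162 - 12 = 43150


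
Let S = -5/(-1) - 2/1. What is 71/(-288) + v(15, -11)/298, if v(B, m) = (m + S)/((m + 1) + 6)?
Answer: -10291/42912 ≈ -0.23982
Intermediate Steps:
S = 3 (S = -5*(-1) - 2*1 = 5 - 2 = 3)
v(B, m) = (3 + m)/(7 + m) (v(B, m) = (m + 3)/((m + 1) + 6) = (3 + m)/((1 + m) + 6) = (3 + m)/(7 + m))
71/(-288) + v(15, -11)/298 = 71/(-288) + ((3 - 11)/(7 - 11))/298 = 71*(-1/288) + (-8/(-4))*(1/298) = -71/288 - ¼*(-8)*(1/298) = -71/288 + 2*(1/298) = -71/288 + 1/149 = -10291/42912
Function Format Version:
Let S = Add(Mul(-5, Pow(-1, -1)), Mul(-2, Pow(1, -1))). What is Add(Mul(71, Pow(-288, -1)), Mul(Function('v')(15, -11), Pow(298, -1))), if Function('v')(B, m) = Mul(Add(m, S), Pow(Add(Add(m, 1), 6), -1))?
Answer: Rational(-10291, 42912) ≈ -0.23982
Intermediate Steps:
S = 3 (S = Add(Mul(-5, -1), Mul(-2, 1)) = Add(5, -2) = 3)
Function('v')(B, m) = Mul(Pow(Add(7, m), -1), Add(3, m)) (Function('v')(B, m) = Mul(Add(m, 3), Pow(Add(Add(m, 1), 6), -1)) = Mul(Add(3, m), Pow(Add(Add(1, m), 6), -1)) = Mul(Add(3, m), Pow(Add(7, m), -1)) = Mul(Pow(Add(7, m), -1), Add(3, m)))
Add(Mul(71, Pow(-288, -1)), Mul(Function('v')(15, -11), Pow(298, -1))) = Add(Mul(71, Pow(-288, -1)), Mul(Mul(Pow(Add(7, -11), -1), Add(3, -11)), Pow(298, -1))) = Add(Mul(71, Rational(-1, 288)), Mul(Mul(Pow(-4, -1), -8), Rational(1, 298))) = Add(Rational(-71, 288), Mul(Mul(Rational(-1, 4), -8), Rational(1, 298))) = Add(Rational(-71, 288), Mul(2, Rational(1, 298))) = Add(Rational(-71, 288), Rational(1, 149)) = Rational(-10291, 42912)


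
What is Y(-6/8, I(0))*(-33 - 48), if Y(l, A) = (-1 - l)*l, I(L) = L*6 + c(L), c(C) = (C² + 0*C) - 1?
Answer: -243/16 ≈ -15.188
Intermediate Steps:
c(C) = -1 + C² (c(C) = (C² + 0) - 1 = C² - 1 = -1 + C²)
I(L) = -1 + L² + 6*L (I(L) = L*6 + (-1 + L²) = 6*L + (-1 + L²) = -1 + L² + 6*L)
Y(l, A) = l*(-1 - l)
Y(-6/8, I(0))*(-33 - 48) = (-(-6/8)*(1 - 6/8))*(-33 - 48) = -(-6*⅛)*(1 - 6*⅛)*(-81) = -1*(-¾)*(1 - ¾)*(-81) = -1*(-¾)*¼*(-81) = (3/16)*(-81) = -243/16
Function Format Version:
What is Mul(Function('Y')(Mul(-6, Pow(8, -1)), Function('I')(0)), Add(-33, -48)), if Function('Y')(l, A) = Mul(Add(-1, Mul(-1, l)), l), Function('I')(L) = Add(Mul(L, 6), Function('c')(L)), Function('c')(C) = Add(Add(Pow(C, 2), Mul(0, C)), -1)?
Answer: Rational(-243, 16) ≈ -15.188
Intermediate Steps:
Function('c')(C) = Add(-1, Pow(C, 2)) (Function('c')(C) = Add(Add(Pow(C, 2), 0), -1) = Add(Pow(C, 2), -1) = Add(-1, Pow(C, 2)))
Function('I')(L) = Add(-1, Pow(L, 2), Mul(6, L)) (Function('I')(L) = Add(Mul(L, 6), Add(-1, Pow(L, 2))) = Add(Mul(6, L), Add(-1, Pow(L, 2))) = Add(-1, Pow(L, 2), Mul(6, L)))
Function('Y')(l, A) = Mul(l, Add(-1, Mul(-1, l)))
Mul(Function('Y')(Mul(-6, Pow(8, -1)), Function('I')(0)), Add(-33, -48)) = Mul(Mul(-1, Mul(-6, Pow(8, -1)), Add(1, Mul(-6, Pow(8, -1)))), Add(-33, -48)) = Mul(Mul(-1, Mul(-6, Rational(1, 8)), Add(1, Mul(-6, Rational(1, 8)))), -81) = Mul(Mul(-1, Rational(-3, 4), Add(1, Rational(-3, 4))), -81) = Mul(Mul(-1, Rational(-3, 4), Rational(1, 4)), -81) = Mul(Rational(3, 16), -81) = Rational(-243, 16)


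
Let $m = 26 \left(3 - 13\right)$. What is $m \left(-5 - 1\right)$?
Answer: $1560$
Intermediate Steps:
$m = -260$ ($m = 26 \left(-10\right) = -260$)
$m \left(-5 - 1\right) = - 260 \left(-5 - 1\right) = \left(-260\right) \left(-6\right) = 1560$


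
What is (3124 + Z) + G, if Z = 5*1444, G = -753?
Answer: 9591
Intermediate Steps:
Z = 7220
(3124 + Z) + G = (3124 + 7220) - 753 = 10344 - 753 = 9591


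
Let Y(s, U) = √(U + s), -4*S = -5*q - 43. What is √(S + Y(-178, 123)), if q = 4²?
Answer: √(123 + 4*I*√55)/2 ≈ 5.5849 + 0.66395*I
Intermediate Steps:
q = 16
S = 123/4 (S = -(-5*16 - 43)/4 = -(-80 - 43)/4 = -¼*(-123) = 123/4 ≈ 30.750)
√(S + Y(-178, 123)) = √(123/4 + √(123 - 178)) = √(123/4 + √(-55)) = √(123/4 + I*√55)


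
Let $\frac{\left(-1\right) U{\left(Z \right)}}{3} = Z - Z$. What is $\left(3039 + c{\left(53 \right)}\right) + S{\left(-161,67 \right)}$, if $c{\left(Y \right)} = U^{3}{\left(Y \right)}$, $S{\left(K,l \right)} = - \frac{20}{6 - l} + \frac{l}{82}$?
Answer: $\frac{15206805}{5002} \approx 3040.1$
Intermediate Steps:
$U{\left(Z \right)} = 0$ ($U{\left(Z \right)} = - 3 \left(Z - Z\right) = \left(-3\right) 0 = 0$)
$S{\left(K,l \right)} = - \frac{20}{6 - l} + \frac{l}{82}$ ($S{\left(K,l \right)} = - \frac{20}{6 - l} + l \frac{1}{82} = - \frac{20}{6 - l} + \frac{l}{82}$)
$c{\left(Y \right)} = 0$ ($c{\left(Y \right)} = 0^{3} = 0$)
$\left(3039 + c{\left(53 \right)}\right) + S{\left(-161,67 \right)} = \left(3039 + 0\right) + \frac{1640 + 67^{2} - 402}{82 \left(-6 + 67\right)} = 3039 + \frac{1640 + 4489 - 402}{82 \cdot 61} = 3039 + \frac{1}{82} \cdot \frac{1}{61} \cdot 5727 = 3039 + \frac{5727}{5002} = \frac{15206805}{5002}$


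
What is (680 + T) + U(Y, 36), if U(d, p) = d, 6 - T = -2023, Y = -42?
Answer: 2667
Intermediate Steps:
T = 2029 (T = 6 - 1*(-2023) = 6 + 2023 = 2029)
(680 + T) + U(Y, 36) = (680 + 2029) - 42 = 2709 - 42 = 2667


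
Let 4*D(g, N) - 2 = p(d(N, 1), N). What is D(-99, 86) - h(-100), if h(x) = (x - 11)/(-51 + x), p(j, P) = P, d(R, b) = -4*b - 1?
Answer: 3211/151 ≈ 21.265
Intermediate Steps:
d(R, b) = -1 - 4*b
D(g, N) = ½ + N/4
h(x) = (-11 + x)/(-51 + x)
D(-99, 86) - h(-100) = (½ + (¼)*86) - (-11 - 100)/(-51 - 100) = (½ + 43/2) - (-111)/(-151) = 22 - (-1)*(-111)/151 = 22 - 1*111/151 = 22 - 111/151 = 3211/151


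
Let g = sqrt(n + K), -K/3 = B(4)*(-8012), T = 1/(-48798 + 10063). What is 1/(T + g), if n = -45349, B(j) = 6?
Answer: 38735/148340069045074 + 1500400225*sqrt(98867)/148340069045074 ≈ 0.0031803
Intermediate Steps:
T = -1/38735 (T = 1/(-38735) = -1/38735 ≈ -2.5816e-5)
K = 144216 (K = -18*(-8012) = -3*(-48072) = 144216)
g = sqrt(98867) (g = sqrt(-45349 + 144216) = sqrt(98867) ≈ 314.43)
1/(T + g) = 1/(-1/38735 + sqrt(98867))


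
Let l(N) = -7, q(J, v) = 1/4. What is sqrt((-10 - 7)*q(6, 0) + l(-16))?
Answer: 3*I*sqrt(5)/2 ≈ 3.3541*I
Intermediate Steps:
q(J, v) = 1/4
sqrt((-10 - 7)*q(6, 0) + l(-16)) = sqrt((-10 - 7)*(1/4) - 7) = sqrt(-17*1/4 - 7) = sqrt(-17/4 - 7) = sqrt(-45/4) = 3*I*sqrt(5)/2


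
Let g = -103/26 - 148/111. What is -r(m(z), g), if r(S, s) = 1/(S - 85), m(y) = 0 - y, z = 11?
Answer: 1/96 ≈ 0.010417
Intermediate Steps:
g = -413/78 (g = -103*1/26 - 148*1/111 = -103/26 - 4/3 = -413/78 ≈ -5.2949)
m(y) = -y
r(S, s) = 1/(-85 + S)
-r(m(z), g) = -1/(-85 - 1*11) = -1/(-85 - 11) = -1/(-96) = -1*(-1/96) = 1/96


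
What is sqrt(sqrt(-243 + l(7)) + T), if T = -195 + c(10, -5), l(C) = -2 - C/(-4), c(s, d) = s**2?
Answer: sqrt(-380 + 2*I*sqrt(973))/2 ≈ 0.79742 + 9.7794*I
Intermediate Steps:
l(C) = -2 + C/4 (l(C) = -2 - C*(-1)/4 = -2 - (-1)*C/4 = -2 + C/4)
T = -95 (T = -195 + 10**2 = -195 + 100 = -95)
sqrt(sqrt(-243 + l(7)) + T) = sqrt(sqrt(-243 + (-2 + (1/4)*7)) - 95) = sqrt(sqrt(-243 + (-2 + 7/4)) - 95) = sqrt(sqrt(-243 - 1/4) - 95) = sqrt(sqrt(-973/4) - 95) = sqrt(I*sqrt(973)/2 - 95) = sqrt(-95 + I*sqrt(973)/2)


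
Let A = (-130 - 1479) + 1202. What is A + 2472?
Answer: 2065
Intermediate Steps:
A = -407 (A = -1609 + 1202 = -407)
A + 2472 = -407 + 2472 = 2065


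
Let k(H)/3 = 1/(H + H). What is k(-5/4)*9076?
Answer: -54456/5 ≈ -10891.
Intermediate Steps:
k(H) = 3/(2*H) (k(H) = 3/(H + H) = 3/((2*H)) = 3*(1/(2*H)) = 3/(2*H))
k(-5/4)*9076 = (3/(2*((-5/4))))*9076 = (3/(2*((-5*1/4))))*9076 = (3/(2*(-5/4)))*9076 = ((3/2)*(-4/5))*9076 = -6/5*9076 = -54456/5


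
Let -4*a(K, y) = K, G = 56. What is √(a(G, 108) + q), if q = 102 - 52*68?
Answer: 2*I*√862 ≈ 58.72*I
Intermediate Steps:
a(K, y) = -K/4
q = -3434 (q = 102 - 3536 = -3434)
√(a(G, 108) + q) = √(-¼*56 - 3434) = √(-14 - 3434) = √(-3448) = 2*I*√862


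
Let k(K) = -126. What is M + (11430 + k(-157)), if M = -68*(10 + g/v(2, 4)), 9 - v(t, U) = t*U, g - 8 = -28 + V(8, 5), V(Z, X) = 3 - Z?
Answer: 12324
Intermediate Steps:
g = -25 (g = 8 + (-28 + (3 - 1*8)) = 8 + (-28 + (3 - 8)) = 8 + (-28 - 5) = 8 - 33 = -25)
v(t, U) = 9 - U*t (v(t, U) = 9 - t*U = 9 - U*t)
M = 1020 (M = -68*(10 - 25/(9 - 1*4*2)) = -68*(10 - 25/(9 - 8)) = -68*(10 - 25/1) = -68*(10 - 25*1) = -68*(10 - 25) = -68*(-15) = 1020)
M + (11430 + k(-157)) = 1020 + (11430 - 126) = 1020 + 11304 = 12324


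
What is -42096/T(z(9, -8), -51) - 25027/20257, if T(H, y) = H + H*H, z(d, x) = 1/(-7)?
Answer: 6964007461/20257 ≈ 3.4378e+5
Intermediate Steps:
z(d, x) = -⅐
T(H, y) = H + H²
-42096/T(z(9, -8), -51) - 25027/20257 = -42096*(-7/(1 - ⅐)) - 25027/20257 = -42096/((-⅐*6/7)) - 25027*1/20257 = -42096/(-6/49) - 25027/20257 = -42096*(-49/6) - 25027/20257 = 343784 - 25027/20257 = 6964007461/20257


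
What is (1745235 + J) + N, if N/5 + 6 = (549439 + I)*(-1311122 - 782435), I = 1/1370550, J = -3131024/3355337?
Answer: -5289750287337578473921049/919731425070 ≈ -5.7514e+12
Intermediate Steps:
J = -3131024/3355337 (J = -3131024*1/3355337 = -3131024/3355337 ≈ -0.93315)
I = 1/1370550 ≈ 7.2963e-7
N = -1576518809432314507/274110 (N = -30 + 5*((549439 + 1/1370550)*(-1311122 - 782435)) = -30 + 5*((753033621451/1370550)*(-2093557)) = -30 + 5*(-1576518809424091207/1370550) = -30 - 1576518809424091207/274110 = -1576518809432314507/274110 ≈ -5.7514e+12)
(1745235 + J) + N = (1745235 - 3131024/3355337) - 1576518809432314507/274110 = 5855848438171/3355337 - 1576518809432314507/274110 = -5289750287337578473921049/919731425070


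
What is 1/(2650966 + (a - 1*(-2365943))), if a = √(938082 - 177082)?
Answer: 5016909/25169375153281 - 10*√7610/25169375153281 ≈ 1.9929e-7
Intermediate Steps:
a = 10*√7610 (a = √761000 = 10*√7610 ≈ 872.35)
1/(2650966 + (a - 1*(-2365943))) = 1/(2650966 + (10*√7610 - 1*(-2365943))) = 1/(2650966 + (10*√7610 + 2365943)) = 1/(2650966 + (2365943 + 10*√7610)) = 1/(5016909 + 10*√7610)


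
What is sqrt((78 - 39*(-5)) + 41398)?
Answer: sqrt(41671) ≈ 204.13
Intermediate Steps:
sqrt((78 - 39*(-5)) + 41398) = sqrt((78 + 195) + 41398) = sqrt(273 + 41398) = sqrt(41671)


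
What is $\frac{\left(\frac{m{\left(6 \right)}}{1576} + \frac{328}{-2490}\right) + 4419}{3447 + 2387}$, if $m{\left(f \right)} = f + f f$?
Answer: $\frac{4335201053}{5723504040} \approx 0.75744$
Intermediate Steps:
$m{\left(f \right)} = f + f^{2}$
$\frac{\left(\frac{m{\left(6 \right)}}{1576} + \frac{328}{-2490}\right) + 4419}{3447 + 2387} = \frac{\left(\frac{6 \left(1 + 6\right)}{1576} + \frac{328}{-2490}\right) + 4419}{3447 + 2387} = \frac{\left(6 \cdot 7 \cdot \frac{1}{1576} + 328 \left(- \frac{1}{2490}\right)\right) + 4419}{5834} = \left(\left(42 \cdot \frac{1}{1576} - \frac{164}{1245}\right) + 4419\right) \frac{1}{5834} = \left(\left(\frac{21}{788} - \frac{164}{1245}\right) + 4419\right) \frac{1}{5834} = \left(- \frac{103087}{981060} + 4419\right) \frac{1}{5834} = \frac{4335201053}{981060} \cdot \frac{1}{5834} = \frac{4335201053}{5723504040}$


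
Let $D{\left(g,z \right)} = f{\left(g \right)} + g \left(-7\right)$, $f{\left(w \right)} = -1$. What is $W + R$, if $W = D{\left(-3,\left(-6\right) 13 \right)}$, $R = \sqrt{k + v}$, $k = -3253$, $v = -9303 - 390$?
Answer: $20 + i \sqrt{12946} \approx 20.0 + 113.78 i$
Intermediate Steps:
$v = -9693$
$R = i \sqrt{12946}$ ($R = \sqrt{-3253 - 9693} = \sqrt{-12946} = i \sqrt{12946} \approx 113.78 i$)
$D{\left(g,z \right)} = -1 - 7 g$ ($D{\left(g,z \right)} = -1 + g \left(-7\right) = -1 - 7 g$)
$W = 20$ ($W = -1 - -21 = -1 + 21 = 20$)
$W + R = 20 + i \sqrt{12946}$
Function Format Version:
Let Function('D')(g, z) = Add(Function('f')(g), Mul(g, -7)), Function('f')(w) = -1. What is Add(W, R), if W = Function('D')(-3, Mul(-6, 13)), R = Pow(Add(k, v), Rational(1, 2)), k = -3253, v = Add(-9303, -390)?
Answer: Add(20, Mul(I, Pow(12946, Rational(1, 2)))) ≈ Add(20.000, Mul(113.78, I))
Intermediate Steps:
v = -9693
R = Mul(I, Pow(12946, Rational(1, 2))) (R = Pow(Add(-3253, -9693), Rational(1, 2)) = Pow(-12946, Rational(1, 2)) = Mul(I, Pow(12946, Rational(1, 2))) ≈ Mul(113.78, I))
Function('D')(g, z) = Add(-1, Mul(-7, g)) (Function('D')(g, z) = Add(-1, Mul(g, -7)) = Add(-1, Mul(-7, g)))
W = 20 (W = Add(-1, Mul(-7, -3)) = Add(-1, 21) = 20)
Add(W, R) = Add(20, Mul(I, Pow(12946, Rational(1, 2))))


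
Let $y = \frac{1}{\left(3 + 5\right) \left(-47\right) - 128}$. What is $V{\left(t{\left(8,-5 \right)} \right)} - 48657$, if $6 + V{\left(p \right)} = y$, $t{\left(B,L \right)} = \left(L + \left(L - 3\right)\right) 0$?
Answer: $- \frac{24526153}{504} \approx -48663.0$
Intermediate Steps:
$y = - \frac{1}{504}$ ($y = \frac{1}{8 \left(-47\right) - 128} = \frac{1}{-376 - 128} = \frac{1}{-504} = - \frac{1}{504} \approx -0.0019841$)
$t{\left(B,L \right)} = 0$ ($t{\left(B,L \right)} = \left(L + \left(-3 + L\right)\right) 0 = \left(-3 + 2 L\right) 0 = 0$)
$V{\left(p \right)} = - \frac{3025}{504}$ ($V{\left(p \right)} = -6 - \frac{1}{504} = - \frac{3025}{504}$)
$V{\left(t{\left(8,-5 \right)} \right)} - 48657 = - \frac{3025}{504} - 48657 = - \frac{24526153}{504}$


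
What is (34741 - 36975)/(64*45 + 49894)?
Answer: -1117/26387 ≈ -0.042331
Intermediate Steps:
(34741 - 36975)/(64*45 + 49894) = -2234/(2880 + 49894) = -2234/52774 = -2234*1/52774 = -1117/26387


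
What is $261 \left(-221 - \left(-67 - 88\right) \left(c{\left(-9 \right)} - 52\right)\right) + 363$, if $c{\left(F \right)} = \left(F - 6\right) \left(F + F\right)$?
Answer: $8761872$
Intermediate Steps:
$c{\left(F \right)} = 2 F \left(-6 + F\right)$ ($c{\left(F \right)} = \left(-6 + F\right) 2 F = 2 F \left(-6 + F\right)$)
$261 \left(-221 - \left(-67 - 88\right) \left(c{\left(-9 \right)} - 52\right)\right) + 363 = 261 \left(-221 - \left(-67 - 88\right) \left(2 \left(-9\right) \left(-6 - 9\right) - 52\right)\right) + 363 = 261 \left(-221 - - 155 \left(2 \left(-9\right) \left(-15\right) - 52\right)\right) + 363 = 261 \left(-221 - - 155 \left(270 - 52\right)\right) + 363 = 261 \left(-221 - \left(-155\right) 218\right) + 363 = 261 \left(-221 - -33790\right) + 363 = 261 \left(-221 + 33790\right) + 363 = 261 \cdot 33569 + 363 = 8761509 + 363 = 8761872$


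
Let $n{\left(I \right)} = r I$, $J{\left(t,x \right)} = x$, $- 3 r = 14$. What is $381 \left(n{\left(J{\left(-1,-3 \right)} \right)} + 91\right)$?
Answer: $40005$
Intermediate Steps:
$r = - \frac{14}{3}$ ($r = \left(- \frac{1}{3}\right) 14 = - \frac{14}{3} \approx -4.6667$)
$n{\left(I \right)} = - \frac{14 I}{3}$
$381 \left(n{\left(J{\left(-1,-3 \right)} \right)} + 91\right) = 381 \left(\left(- \frac{14}{3}\right) \left(-3\right) + 91\right) = 381 \left(14 + 91\right) = 381 \cdot 105 = 40005$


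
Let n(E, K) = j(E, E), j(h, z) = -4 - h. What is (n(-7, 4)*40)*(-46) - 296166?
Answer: -301686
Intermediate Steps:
n(E, K) = -4 - E
(n(-7, 4)*40)*(-46) - 296166 = ((-4 - 1*(-7))*40)*(-46) - 296166 = ((-4 + 7)*40)*(-46) - 296166 = (3*40)*(-46) - 296166 = 120*(-46) - 296166 = -5520 - 296166 = -301686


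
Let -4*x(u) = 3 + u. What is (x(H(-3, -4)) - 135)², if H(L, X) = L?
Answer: 18225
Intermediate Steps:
x(u) = -¾ - u/4 (x(u) = -(3 + u)/4 = -¾ - u/4)
(x(H(-3, -4)) - 135)² = ((-¾ - ¼*(-3)) - 135)² = ((-¾ + ¾) - 135)² = (0 - 135)² = (-135)² = 18225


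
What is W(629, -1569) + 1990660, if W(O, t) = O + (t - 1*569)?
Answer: 1989151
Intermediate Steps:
W(O, t) = -569 + O + t (W(O, t) = O + (t - 569) = O + (-569 + t) = -569 + O + t)
W(629, -1569) + 1990660 = (-569 + 629 - 1569) + 1990660 = -1509 + 1990660 = 1989151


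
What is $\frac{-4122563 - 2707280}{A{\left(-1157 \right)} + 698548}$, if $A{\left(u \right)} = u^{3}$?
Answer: $\frac{6829843}{1548118345} \approx 0.0044117$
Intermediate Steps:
$\frac{-4122563 - 2707280}{A{\left(-1157 \right)} + 698548} = \frac{-4122563 - 2707280}{\left(-1157\right)^{3} + 698548} = - \frac{6829843}{-1548816893 + 698548} = - \frac{6829843}{-1548118345} = \left(-6829843\right) \left(- \frac{1}{1548118345}\right) = \frac{6829843}{1548118345}$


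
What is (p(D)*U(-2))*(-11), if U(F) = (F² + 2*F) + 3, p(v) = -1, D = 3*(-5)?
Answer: 33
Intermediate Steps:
D = -15
U(F) = 3 + F² + 2*F
(p(D)*U(-2))*(-11) = -(3 + (-2)² + 2*(-2))*(-11) = -(3 + 4 - 4)*(-11) = -1*3*(-11) = -3*(-11) = 33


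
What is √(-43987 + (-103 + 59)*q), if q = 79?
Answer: I*√47463 ≈ 217.86*I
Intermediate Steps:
√(-43987 + (-103 + 59)*q) = √(-43987 + (-103 + 59)*79) = √(-43987 - 44*79) = √(-43987 - 3476) = √(-47463) = I*√47463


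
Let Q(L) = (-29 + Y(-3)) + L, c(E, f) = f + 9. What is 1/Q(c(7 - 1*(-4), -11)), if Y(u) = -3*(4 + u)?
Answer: -1/34 ≈ -0.029412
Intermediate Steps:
Y(u) = -12 - 3*u
c(E, f) = 9 + f
Q(L) = -32 + L (Q(L) = (-29 + (-12 - 3*(-3))) + L = (-29 + (-12 + 9)) + L = (-29 - 3) + L = -32 + L)
1/Q(c(7 - 1*(-4), -11)) = 1/(-32 + (9 - 11)) = 1/(-32 - 2) = 1/(-34) = -1/34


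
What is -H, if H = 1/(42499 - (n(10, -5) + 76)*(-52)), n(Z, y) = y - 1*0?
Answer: -1/46191 ≈ -2.1649e-5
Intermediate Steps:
n(Z, y) = y (n(Z, y) = y + 0 = y)
H = 1/46191 (H = 1/(42499 - (-5 + 76)*(-52)) = 1/(42499 - 71*(-52)) = 1/(42499 - 1*(-3692)) = 1/(42499 + 3692) = 1/46191 ≈ 2.1649e-5)
-H = -1*1/46191 = -1/46191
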